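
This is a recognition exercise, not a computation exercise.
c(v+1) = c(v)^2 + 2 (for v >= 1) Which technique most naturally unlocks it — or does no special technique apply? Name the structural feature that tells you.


Method: no special technique — a nonlinear dependence on earlier terms breaks linearity, and with it every superposition-based closed form.


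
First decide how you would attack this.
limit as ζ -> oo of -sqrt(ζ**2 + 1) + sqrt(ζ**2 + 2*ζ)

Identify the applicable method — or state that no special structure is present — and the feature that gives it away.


Best approach: conjugate multiplication — both pieces blow up but their difference is finite; the conjugate trick rationalizes sqrt(ζ**2 + 2*ζ) - sqrt(ζ**2 + 1).


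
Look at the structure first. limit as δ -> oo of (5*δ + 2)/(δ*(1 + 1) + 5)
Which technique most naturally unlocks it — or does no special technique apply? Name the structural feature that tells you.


Verdict: dominant-term comparison — divide by the highest power of δ present: lower-order terms vanish and the dominant ratio remains. Differentiating the expression as a single quotient would eventually settle it as well; matching dominant growth settles it immediately.


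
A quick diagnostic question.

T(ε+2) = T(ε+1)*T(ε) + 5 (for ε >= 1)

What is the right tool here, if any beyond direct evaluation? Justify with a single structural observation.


Technique: no special technique — no ansatz, no master substitution, no summation factor survives the nonlinearity here.


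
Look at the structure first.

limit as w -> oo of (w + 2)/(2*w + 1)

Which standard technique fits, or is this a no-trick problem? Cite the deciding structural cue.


Technique: dominant-term comparison — as w grows, only the highest-degree terms matter — compare leading terms and read the limit off. l'Hôpital's at-infinity variant applies to the expression viewed as a single quotient; the leading-term comparison is the direct route.


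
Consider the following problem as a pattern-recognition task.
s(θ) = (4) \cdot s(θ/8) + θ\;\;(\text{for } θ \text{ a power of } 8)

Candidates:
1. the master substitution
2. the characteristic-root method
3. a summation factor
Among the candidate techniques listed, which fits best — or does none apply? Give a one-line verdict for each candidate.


Diagnosis: the master substitution — treat m = log base 8 of θ as the new clock: one recursion step advances m by one while θ scales by 8.
- the master substitution — applies; the problem has the shape this method handles.
- the characteristic-root method: a divided-index call is not the fixed-shift linear shape that characteristic roots solve.
- a summation factor: the recursion divides its index rather than shifting it — there is no previous-term chain for a summation factor to telescope.


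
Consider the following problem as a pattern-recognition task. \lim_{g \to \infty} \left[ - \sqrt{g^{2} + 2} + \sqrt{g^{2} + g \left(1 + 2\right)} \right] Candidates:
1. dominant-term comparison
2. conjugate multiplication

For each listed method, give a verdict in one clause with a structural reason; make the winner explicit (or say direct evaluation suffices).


Technique: conjugate multiplication — this difference gives up after one conjugate multiplication — the radical structure cancels against its conjugate.
- dominant-term comparison: this limit is not decided by comparing polynomial growth at infinity.
- conjugate multiplication — yes — fits the structure here.


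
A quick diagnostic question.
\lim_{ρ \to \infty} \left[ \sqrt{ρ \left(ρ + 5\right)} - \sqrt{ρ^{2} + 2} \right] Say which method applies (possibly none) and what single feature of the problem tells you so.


Best approach: conjugate multiplication — neither \sqrt{ρ \left(ρ + 5\right)} nor \sqrt{ρ^{2} + 2} converges alone, so rewrite their difference as a conjugate-rationalized quotient first.


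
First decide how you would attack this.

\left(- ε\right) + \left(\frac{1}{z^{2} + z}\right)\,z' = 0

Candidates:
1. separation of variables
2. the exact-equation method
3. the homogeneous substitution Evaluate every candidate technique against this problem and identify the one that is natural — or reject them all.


Diagnosis: separation of variables — a product of single-variable factors, ε and z^{2} + z — the textbook separable form. A Bernoulli rewrite would carry it as the equation stands — separating the variables needs no rearrangement either.
- separation of variables — yes — fits the structure here.
- the exact-equation method — the cross-partial test holds only vacuously — each coefficient lives in its own variable, so the exactness machinery reads no structure the split form does not already show.
- the homogeneous substitution — the slope changes under joint rescaling, failing the degree-zero test.


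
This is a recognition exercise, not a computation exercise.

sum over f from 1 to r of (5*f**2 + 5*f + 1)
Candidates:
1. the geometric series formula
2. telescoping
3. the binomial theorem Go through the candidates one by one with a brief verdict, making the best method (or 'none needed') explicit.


Technique: no special technique — nothing telescopes and nothing is geometric; polynomial terms in f sum term by term.
- the geometric series formula: the term-to-term ratio drifts with the index — the one thing the geometric formula cannot absorb.
- telescoping — neither a shifted-difference shape nor integer-spaced poles are present.
- the binomial theorem: there is no pair of bases whose matched powers would reassemble into a single binomial power.


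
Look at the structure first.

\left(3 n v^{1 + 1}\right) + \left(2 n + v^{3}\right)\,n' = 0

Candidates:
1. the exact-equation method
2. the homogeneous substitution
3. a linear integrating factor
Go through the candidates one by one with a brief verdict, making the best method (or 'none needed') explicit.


Best approach: the exact-equation method — equality of cross partials is the green light — assemble the potential function term by term.
- the exact-equation method: applies; the problem has the shape this method handles.
- the homogeneous substitution: solved for the derivative, the right side changes under joint scaling of the two variables.
- a linear integrating factor: the unknown enters nonlinearly (through a power, a denominator, or a transcendental function), which the linear integrating-factor recipe cannot absorb as-is — any repair would come from a preliminary substitution, not the factor.


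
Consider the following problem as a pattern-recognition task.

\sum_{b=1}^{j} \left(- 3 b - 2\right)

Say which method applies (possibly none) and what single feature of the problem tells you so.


Diagnosis: no special technique — Faulhaber territory: sum each constant-multiple power of b with its closed-form formula, no trick required.


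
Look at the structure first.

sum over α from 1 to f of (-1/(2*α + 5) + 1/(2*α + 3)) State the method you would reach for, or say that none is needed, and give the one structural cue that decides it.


Verdict: telescoping — the generic term is a one-step difference of 1/(2*α + 3), so partial sums shortcut to endpoint evaluation.


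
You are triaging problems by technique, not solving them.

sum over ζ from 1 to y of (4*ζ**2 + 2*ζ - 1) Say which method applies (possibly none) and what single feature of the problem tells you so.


Diagnosis: no special technique — the summand is a plain polynomial in ζ (expanding first if it arrives factored); standard power-sum formulas evaluate it term by term.


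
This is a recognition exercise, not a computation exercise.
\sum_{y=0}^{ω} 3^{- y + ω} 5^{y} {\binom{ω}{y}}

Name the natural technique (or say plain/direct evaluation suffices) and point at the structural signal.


Best approach: the binomial theorem — terms weighting {\binom{ω}{y}} against matched powers of 5 and 3 reassemble into (5 + 3)^ω by the binomial theorem.


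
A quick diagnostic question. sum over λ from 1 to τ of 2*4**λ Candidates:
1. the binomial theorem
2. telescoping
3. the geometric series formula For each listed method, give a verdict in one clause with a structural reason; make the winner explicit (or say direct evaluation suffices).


Best approach: the geometric series formula — check a ratio of consecutive terms: it is 4, independent of the index, so the geometric formula closes the sum.
- the binomial theorem: the terms do not reassemble into a binomial power.
- telescoping — as presented, consecutive terms share no shifted copy to cancel against — no rewrite is on display to change that.
- the geometric series formula — applies; the problem has the shape this method handles.


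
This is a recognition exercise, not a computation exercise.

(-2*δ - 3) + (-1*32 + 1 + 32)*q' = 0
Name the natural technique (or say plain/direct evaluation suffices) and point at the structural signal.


Best approach: no special technique — with q absent the equation is not coupled at all: direct integration in δ.


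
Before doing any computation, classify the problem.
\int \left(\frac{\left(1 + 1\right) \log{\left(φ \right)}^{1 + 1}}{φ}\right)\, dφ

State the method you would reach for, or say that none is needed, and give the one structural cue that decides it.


Technique: u-substitution — collected, the integrand has one factor that is, up to a constant, the derivative of an inner expression the rest depends on — substitute for that inner expression.


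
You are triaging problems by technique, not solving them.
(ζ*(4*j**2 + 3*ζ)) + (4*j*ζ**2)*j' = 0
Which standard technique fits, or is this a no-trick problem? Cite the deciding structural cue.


Technique: the exact-equation method — because the two cross partials coincide, the form is conservative as written — recover its potential in (ζ, j).


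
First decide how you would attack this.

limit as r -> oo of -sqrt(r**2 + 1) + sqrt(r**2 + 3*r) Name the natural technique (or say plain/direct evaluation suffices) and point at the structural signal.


Best approach: conjugate multiplication — turning the difference into a conjugate-rationalized ratio makes the limit readable.


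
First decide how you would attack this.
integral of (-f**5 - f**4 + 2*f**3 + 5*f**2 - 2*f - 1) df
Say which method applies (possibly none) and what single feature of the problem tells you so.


Best approach: no special technique — scan for structure and find none: constant multiples of powers of f, integrate directly.


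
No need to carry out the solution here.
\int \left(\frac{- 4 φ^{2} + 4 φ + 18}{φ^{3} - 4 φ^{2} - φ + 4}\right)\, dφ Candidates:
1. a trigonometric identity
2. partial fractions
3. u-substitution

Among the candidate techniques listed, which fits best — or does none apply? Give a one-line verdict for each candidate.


Technique: partial fractions — the integrand is a proper rational function and its denominator φ^{3} - 4 φ^{2} - φ + 4 factors into distinct pieces, so it splits into simple fractions.
- a trigonometric identity: there is no trigonometric structure at all — the integrand carries no sine or cosine to rewrite.
- partial fractions — yes, a natural case for it.
- u-substitution — no subexpression of the integrand pairs with its own derivative as a factor — individual terms may offer their own substitutions, but any change of variable covering the whole integral would have to be constructed from outside the expression.


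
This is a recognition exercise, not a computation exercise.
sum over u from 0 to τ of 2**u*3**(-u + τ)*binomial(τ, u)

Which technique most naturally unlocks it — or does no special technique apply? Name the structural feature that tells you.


Method: the binomial theorem — binomial(τ, u) weighting matched powers of 2 and 3 is the expanded form of (2 + 3)^τ — fold it back up.


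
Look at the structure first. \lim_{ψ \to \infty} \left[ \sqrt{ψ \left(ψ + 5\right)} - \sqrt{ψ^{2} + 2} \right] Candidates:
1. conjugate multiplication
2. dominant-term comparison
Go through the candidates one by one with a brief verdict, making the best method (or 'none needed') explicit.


Best approach: conjugate multiplication — \sqrt{ψ \left(ψ + 5\right)} and \sqrt{ψ^{2} + 2} both blow up, but their difference is tame once the conjugate rationalizes it.
- conjugate multiplication: a fit — the right tool for this form.
- dominant-term comparison: leading-power comparison does not apply to this form.


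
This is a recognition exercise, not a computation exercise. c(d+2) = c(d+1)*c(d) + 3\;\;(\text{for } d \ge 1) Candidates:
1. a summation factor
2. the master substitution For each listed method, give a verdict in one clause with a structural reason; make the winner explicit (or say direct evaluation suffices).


Technique: no special technique — the unknown sequence enters the update nonlinearly, so no linear method fits the recurrence as written — direct iteration remains.
- a summation factor — no summation factor applies — the rule is not linear in the sequence values.
- the master substitution: there is no divide-the-index recursive argument.


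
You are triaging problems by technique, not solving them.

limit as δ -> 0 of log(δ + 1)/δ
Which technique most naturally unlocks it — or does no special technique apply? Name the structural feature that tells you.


Verdict: l'Hôpital's rule (0/0) — plug in 0: top and bottom both hit zero, so differentiate each and retry. A first-order expansion at the point is an equally standard path; the rule packages it.


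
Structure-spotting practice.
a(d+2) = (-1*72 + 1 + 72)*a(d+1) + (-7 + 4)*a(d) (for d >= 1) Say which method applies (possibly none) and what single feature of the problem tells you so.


Verdict: the characteristic-root method — fixed numeric weights on consecutive terms and no forcing term added: the root method in its home territory.


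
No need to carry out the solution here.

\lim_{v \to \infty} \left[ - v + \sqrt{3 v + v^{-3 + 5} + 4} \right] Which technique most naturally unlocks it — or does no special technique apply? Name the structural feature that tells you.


Best approach: conjugate multiplication — the ∞ − ∞ radical form is the exact trigger for the conjugate maneuver.


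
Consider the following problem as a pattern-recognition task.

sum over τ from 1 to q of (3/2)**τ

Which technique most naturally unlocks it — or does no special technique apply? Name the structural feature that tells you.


Technique: the geometric series formula — consecutive terms stand in a fixed index-free ratio — the geometric sum formula closes it.


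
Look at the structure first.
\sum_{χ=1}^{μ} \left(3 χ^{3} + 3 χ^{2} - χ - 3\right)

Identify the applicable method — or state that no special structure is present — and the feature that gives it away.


Method: no special technique — this is bookkeeping, not technique: standard formulas for sums of constant-multiple powers of χ apply termwise.


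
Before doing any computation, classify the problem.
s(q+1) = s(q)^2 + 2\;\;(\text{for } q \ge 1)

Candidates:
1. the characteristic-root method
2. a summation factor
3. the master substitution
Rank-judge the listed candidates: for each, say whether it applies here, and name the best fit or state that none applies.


Diagnosis: no special technique — once the recursion is nonlinear, characteristic roots, master substitutions, and summation factors are all off the table.
- the characteristic-root method: nonlinearity rules out exponential-mode superposition from the start.
- a summation factor: the recursion is nonlinear — outside the first-order linear family a summation factor addresses.
- the master substitution: the recursive argument is a shift of the index, not a fixed fraction of it.


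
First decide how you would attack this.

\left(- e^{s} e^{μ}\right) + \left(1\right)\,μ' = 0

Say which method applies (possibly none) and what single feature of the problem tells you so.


Diagnosis: separation of variables — solved for the derivative, the right side splits multiplicatively into a function of each variable alone — divide and integrate each side.


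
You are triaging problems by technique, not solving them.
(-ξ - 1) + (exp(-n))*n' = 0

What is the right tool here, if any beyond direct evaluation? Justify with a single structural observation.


Verdict: separation of variables — all dependence on the two variables factors apart, the defining separable shape. An exactness check succeeds on this form as well — separation and the potential function arrive at the same answer, separation more directly.


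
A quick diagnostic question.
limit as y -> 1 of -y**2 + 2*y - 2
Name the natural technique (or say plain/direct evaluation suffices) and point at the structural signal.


Diagnosis: no special technique — the function is continuous at 1; evaluation is itself the limit, no machinery required.


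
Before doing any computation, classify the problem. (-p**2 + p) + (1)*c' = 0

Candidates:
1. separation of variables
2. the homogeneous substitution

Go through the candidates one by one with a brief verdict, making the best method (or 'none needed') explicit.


Best approach: no special technique — the slope is a pure function of p; integrate both sides and be done.
- separation of variables: separation is only trivially available — with the unknown absent from the slope this is a direct integration, not a separation problem.
- the homogeneous substitution: rescaling both variables together changes the slope, so no ratio substitution collapses it.


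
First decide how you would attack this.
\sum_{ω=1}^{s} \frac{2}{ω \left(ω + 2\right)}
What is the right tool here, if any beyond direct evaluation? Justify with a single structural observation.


Verdict: telescoping — the denominator's roots in \frac{2}{ω \left(ω + 2\right)} sit an integer apart: decomposition produces a self-cancelling chain.


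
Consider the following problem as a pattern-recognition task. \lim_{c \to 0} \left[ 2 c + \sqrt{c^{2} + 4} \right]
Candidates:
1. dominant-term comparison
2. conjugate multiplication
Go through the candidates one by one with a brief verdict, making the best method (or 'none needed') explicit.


Verdict: no special technique — no vanishing denominator and no indeterminate clash at the point — evaluation is immediate.
- dominant-term comparison — no ranking of term growth rates resolves the limit here.
- conjugate multiplication: multiplying by a conjugate would not remove any indeterminacy here.


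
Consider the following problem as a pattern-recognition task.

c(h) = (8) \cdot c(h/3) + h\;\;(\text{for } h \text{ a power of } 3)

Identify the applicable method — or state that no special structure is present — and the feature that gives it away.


Diagnosis: the master substitution — the argument shrinks by the factor 3, so measure the index on a logarithmic scale and the recursion becomes a shift.


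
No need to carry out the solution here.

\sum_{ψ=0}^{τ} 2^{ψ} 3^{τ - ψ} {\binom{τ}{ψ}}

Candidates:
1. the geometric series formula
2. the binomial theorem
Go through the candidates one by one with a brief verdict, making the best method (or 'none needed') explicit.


Method: the binomial theorem — the summand is term ψ of a binomial expansion in 2 and 3; the whole sum is a single power.
- the geometric series formula: there is no constant term-to-term ratio.
- the binomial theorem — a fit — the right tool for this form.


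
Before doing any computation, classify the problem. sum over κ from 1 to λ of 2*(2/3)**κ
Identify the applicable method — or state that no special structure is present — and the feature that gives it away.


Best approach: the geometric series formula — check a ratio of consecutive terms: it is 2/3, independent of the index, so the geometric formula closes the sum.


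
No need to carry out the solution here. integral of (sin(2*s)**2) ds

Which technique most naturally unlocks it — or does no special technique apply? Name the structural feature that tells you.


Verdict: a trigonometric identity — the exponent on sin(2*s)**2 is even — the power-reduction identity is the standard preprocessing step.


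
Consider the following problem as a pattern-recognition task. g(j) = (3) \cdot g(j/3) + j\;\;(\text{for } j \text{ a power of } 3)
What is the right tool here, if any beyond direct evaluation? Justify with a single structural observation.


Verdict: the master substitution — the argument contracts 3-fold per step: reindex j exponentially and solve the linear recurrence in the new index.


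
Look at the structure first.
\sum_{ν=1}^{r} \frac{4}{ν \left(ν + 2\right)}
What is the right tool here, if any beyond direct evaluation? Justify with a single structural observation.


Verdict: telescoping — poles of \frac{4}{ν \left(ν + 2\right)} differ by an integer, the telltale of a telescoping partial-fraction sum.


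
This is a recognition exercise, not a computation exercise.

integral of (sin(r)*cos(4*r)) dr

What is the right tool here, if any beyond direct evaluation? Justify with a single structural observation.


Verdict: a trigonometric identity — the product sin(r)*cos(4*r) converts to a sum of single-frequency sinusoids via the product-to-sum identity.


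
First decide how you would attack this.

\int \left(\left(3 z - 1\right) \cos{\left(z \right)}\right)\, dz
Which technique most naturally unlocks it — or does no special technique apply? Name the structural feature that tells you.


Best approach: integration by parts — 3 z - 1 dies after finitely many derivatives while \cos{\left(z \right)} cycles under integration — the tabular/parts setup.


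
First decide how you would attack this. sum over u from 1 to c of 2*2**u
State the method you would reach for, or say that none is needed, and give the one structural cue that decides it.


Method: the geometric series formula — check a ratio of consecutive terms: it is 2, independent of the index, so the geometric formula closes the sum.


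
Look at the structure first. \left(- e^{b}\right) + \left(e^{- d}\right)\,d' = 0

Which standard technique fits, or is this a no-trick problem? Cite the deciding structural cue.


Best approach: separation of variables — one side of the product carries the independent variable, the other the unknown — the textbook separation shape. The cross-partial test also passes here (vacuously, each side single-variable); the potential-function route would work, separation is simply more immediate.


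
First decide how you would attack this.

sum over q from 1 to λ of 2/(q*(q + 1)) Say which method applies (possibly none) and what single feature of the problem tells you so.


Best approach: telescoping — 2/(q*(q + 1)) is a collapsed telescope: expand it into simple fractions to see the cancellation.


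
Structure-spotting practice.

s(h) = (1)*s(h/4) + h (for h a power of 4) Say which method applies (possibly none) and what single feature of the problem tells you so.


Diagnosis: the master substitution — the argument shrinks by the factor 4, so measure the index on a logarithmic scale and the recursion becomes a shift.


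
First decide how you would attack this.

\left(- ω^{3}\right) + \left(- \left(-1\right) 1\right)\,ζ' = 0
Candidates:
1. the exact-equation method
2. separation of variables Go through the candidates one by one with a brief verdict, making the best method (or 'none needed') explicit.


Verdict: no special technique — with ζ absent the equation is not coupled at all: direct integration in ω.
- the exact-equation method — no dependence on the unknown anywhere: exactness is a label without content here.
- separation of variables — any separation here is vacuous (nothing depends on the unknown); direct integration is the honest label.


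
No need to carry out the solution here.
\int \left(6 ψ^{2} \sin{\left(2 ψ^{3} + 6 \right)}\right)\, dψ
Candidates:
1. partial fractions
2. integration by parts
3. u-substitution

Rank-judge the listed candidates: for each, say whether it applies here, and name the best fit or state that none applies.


Verdict: u-substitution — structure check: outer function, inner expression 2 ψ^{3} + 6, inner derivative as a factor — the classic u = 2 ψ^{3} + 6 pattern.
- partial fractions — the expression is not a ratio of polynomials that decomposes further.
- integration by parts: the non-polynomial partner is not one of the parts kernels — exp, sine, or cosine with a degree-1 argument, or a logarithm.
- u-substitution — applies; the problem has the shape this method handles.


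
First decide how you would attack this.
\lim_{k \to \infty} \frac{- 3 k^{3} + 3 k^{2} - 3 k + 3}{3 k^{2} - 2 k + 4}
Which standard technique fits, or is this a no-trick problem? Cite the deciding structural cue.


Technique: dominant-term comparison — divide by the highest power of k present: lower-order terms vanish and the dominant ratio remains. l'Hôpital's at-infinity variant applies to the expression viewed as a single quotient; the leading-term comparison is the direct route.


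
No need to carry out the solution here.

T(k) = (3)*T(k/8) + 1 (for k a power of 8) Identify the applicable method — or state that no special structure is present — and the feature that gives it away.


Technique: the master substitution — index division is the fingerprint: k/8 in the recursive call means substitute k = 8^m.


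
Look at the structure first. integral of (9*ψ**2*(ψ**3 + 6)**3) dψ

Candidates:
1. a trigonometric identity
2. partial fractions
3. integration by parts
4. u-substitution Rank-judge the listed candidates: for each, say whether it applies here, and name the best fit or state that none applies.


Technique: u-substitution — the only nontrivial dependence routes through ψ**3 + 6, whose derivative supplies the leftover factor up to a constant multiple — u = ψ**3 + 6 flattens it. One could also expand and integrate term by term; the substitution is strictly more direct.
- a trigonometric identity: no sine or cosine appears, so there is nothing for a trigonometric identity to act on.
- partial fractions: there is no rational-function structure to decompose.
- integration by parts — parts would only shuffle a directly integrable integrand.
- u-substitution: yes — fits the structure here.


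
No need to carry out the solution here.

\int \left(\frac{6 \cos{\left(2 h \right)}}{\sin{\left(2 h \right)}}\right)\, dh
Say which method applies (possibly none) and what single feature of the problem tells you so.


Verdict: u-substitution — gathered as a product, the integrand carries the factor 6 \cos{\left(2 h \right)} — up to a constant, the derivative of the inner expression \sin{\left(2 h \right)} — so u = \sin{\left(2 h \right)} collapses the integral.


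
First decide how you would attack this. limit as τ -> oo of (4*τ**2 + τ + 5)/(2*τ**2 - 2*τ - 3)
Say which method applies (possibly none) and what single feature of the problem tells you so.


Best approach: dominant-term comparison — at large τ only the top-degree terms survive; compare the leading terms and the limit falls out. As a single quotient, the ∞/∞ shape would yield to repeated differentiation as well — the growth comparison gets there in one look.


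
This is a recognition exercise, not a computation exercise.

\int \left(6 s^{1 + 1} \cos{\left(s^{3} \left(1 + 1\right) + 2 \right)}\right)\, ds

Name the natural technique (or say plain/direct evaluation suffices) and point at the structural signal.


Method: u-substitution — everything non-trivial happens through the inner expression (s^{3} \left(1 + 1\right) + 2), and its derivative accounts for the remaining factor up to a constant, so set u = (s^{3} \left(1 + 1\right) + 2).


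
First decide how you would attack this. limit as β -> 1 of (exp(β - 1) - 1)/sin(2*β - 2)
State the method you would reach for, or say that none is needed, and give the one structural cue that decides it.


Technique: l'Hôpital's rule (0/0) — numerator and denominator both vanish at 1 — a genuine 0/0 form, which is exactly when l'Hôpital applies. A local series expansion at the point resolves it as well; the rule is the packaged version of that step.


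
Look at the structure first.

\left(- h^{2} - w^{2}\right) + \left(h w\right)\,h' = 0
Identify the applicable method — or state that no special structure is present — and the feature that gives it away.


Technique: the homogeneous substitution — the slope is degree-zero homogeneous: the ratio substitution v = h/w collapses it. A Bernoulli substitution is a fair alternative on this equation directly; the homogeneous reading takes it as given.


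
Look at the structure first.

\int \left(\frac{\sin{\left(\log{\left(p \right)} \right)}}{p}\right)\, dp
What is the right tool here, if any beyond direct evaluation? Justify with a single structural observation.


Best approach: u-substitution — collected, the integrand has one factor that is, up to a constant, the derivative of an inner expression the rest depends on — substitute for that inner expression.


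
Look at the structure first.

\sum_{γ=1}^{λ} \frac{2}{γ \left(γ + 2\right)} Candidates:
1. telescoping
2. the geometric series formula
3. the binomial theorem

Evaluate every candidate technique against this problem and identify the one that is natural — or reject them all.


Verdict: telescoping — split \frac{2}{γ \left(γ + 2\right)} by partial fractions and the pieces are one function at shifted arguments — interior terms cancel.
- telescoping: yes, a natural case for it.
- the geometric series formula: the term-to-term ratio drifts with the index — the one thing the geometric formula cannot absorb.
- the binomial theorem — the terms do not reassemble into a binomial power.


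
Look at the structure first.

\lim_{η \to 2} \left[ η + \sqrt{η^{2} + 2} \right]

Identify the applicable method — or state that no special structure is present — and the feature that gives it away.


Verdict: no special technique — the expression is continuous at 2 — substitute and evaluate; no indeterminate form appears.


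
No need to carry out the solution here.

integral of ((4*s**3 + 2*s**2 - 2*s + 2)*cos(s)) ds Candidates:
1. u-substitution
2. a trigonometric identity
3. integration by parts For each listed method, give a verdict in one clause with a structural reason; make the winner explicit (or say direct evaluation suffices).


Method: integration by parts — the integrand splits as 4*s**3 + 2*s**2 - 2*s + 2 times cos(s) — repeatedly differentiating the polynomial part kills it, which is the parts ladder.
- u-substitution — no subexpression of the integrand pairs with its own derivative as a factor — individual terms may offer their own substitutions, but any change of variable covering the whole integral would have to be constructed from outside the expression.
- a trigonometric identity — no even trigonometric power and no product of distinct frequencies to rewrite.
- integration by parts — yes, a natural case for it.


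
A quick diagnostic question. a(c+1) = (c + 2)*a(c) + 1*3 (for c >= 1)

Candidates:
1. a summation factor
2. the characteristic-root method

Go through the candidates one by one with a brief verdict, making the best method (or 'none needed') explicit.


Best approach: a summation factor — the coefficient c + 2 drifts with the index, so no fixed root exists; normalizing by the cumulative product telescopes it.
- a summation factor — yes — fits the structure here.
- the characteristic-root method: an index-dependent weight blocks the pure exponential ansatz.


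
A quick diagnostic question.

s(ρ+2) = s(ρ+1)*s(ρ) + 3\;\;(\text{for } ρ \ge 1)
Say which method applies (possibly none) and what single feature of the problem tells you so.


Verdict: no special technique — a nonlinear dependence on earlier terms breaks linearity, and with it every superposition-based closed form.


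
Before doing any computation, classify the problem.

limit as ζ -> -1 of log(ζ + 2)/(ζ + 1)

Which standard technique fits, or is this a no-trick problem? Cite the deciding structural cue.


Technique: l'Hôpital's rule (0/0) — numerator and denominator both vanish at -1 — a genuine 0/0 form, which is exactly when l'Hôpital applies. Known elementary limits would finish this too — the rule just bypasses the case analysis.


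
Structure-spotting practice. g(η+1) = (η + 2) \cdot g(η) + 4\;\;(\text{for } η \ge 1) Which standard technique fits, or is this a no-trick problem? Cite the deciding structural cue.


Best approach: a summation factor — with the index-dependent coefficient η + 2, dividing by the cumulative product turns the left side into a pure difference.


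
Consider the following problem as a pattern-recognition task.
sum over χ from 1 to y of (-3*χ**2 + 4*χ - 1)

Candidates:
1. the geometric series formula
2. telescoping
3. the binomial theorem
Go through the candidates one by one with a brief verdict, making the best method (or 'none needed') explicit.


Technique: no special technique — the summand is a plain polynomial in χ (expanding first if it arrives factored); standard power-sum formulas evaluate it term by term.
- the geometric series formula: the term-to-term ratio drifts with the index — the one thing the geometric formula cannot absorb.
- telescoping: computed from the summand as displayed, the partial sums build up without the pairwise collapse telescoping exploits.
- the binomial theorem: there is no pair of bases whose matched powers would reassemble into a single binomial power.


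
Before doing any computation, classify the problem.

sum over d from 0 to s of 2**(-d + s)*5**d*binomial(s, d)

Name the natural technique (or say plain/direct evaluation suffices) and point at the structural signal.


Diagnosis: the binomial theorem — binomial(s, d) weighting matched powers of 5 and 2 is the expanded form of (5 + 2)^s — fold it back up.


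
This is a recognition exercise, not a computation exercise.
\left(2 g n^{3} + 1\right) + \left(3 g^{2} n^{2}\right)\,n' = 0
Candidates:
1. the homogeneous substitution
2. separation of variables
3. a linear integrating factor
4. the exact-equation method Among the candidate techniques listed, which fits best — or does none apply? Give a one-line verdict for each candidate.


Technique: the exact-equation method — take the mixed partials of 2 g n^{3} + 1 and 3 g^{2} n^{2}: they are equal, which certifies an exact differential.
- the homogeneous substitution: rescaling both variables together changes the slope, so no ratio substitution collapses it.
- separation of variables: the two dependences do not factor apart.
- a linear integrating factor — the unknown enters nonlinearly (through a power, a denominator, or a transcendental function), which the linear integrating-factor recipe cannot absorb as-is — any repair would come from a preliminary substitution, not the factor.
- the exact-equation method — applies; the problem has the shape this method handles.


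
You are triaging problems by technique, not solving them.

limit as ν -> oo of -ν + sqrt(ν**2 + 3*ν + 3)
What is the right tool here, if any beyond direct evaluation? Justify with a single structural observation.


Method: conjugate multiplication — this difference gives up after one conjugate multiplication — the radical structure cancels against its conjugate.


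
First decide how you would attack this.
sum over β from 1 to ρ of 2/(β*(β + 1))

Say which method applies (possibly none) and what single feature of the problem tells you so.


Verdict: telescoping — rewrite 2/(β*(β + 1)) as simple fractions and successive terms eat each other — only the edges survive.


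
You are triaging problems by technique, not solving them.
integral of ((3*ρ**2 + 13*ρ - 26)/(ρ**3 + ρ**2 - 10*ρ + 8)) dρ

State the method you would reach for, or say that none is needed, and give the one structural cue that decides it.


Technique: partial fractions — once ρ**3 + ρ**2 - 10*ρ + 8 is factored, each root contributes a simple-fraction term; integrate them one at a time.


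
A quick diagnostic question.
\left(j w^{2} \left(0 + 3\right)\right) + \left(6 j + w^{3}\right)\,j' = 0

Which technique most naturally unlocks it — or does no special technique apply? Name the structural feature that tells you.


Verdict: the exact-equation method — because the two cross partials coincide, the form is conservative as written — recover its potential in (w, j).


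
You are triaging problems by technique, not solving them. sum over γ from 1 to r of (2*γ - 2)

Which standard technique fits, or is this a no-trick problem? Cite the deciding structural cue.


Best approach: no special technique — every summand is a constant multiple of a power of γ — apply the standard power-sum identities one degree at a time.


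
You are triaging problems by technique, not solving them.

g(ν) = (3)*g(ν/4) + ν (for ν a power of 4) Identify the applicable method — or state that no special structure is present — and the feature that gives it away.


Method: the master substitution — the argument contracts 4-fold per step: reindex ν exponentially and solve the linear recurrence in the new index.


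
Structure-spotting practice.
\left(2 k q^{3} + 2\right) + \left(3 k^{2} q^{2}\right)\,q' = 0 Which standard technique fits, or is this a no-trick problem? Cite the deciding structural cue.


Diagnosis: the exact-equation method — the cross partial derivatives of 2 k q^{3} + 2 and 3 k^{2} q^{2} agree, so the left side is the total differential of one potential in k and q.


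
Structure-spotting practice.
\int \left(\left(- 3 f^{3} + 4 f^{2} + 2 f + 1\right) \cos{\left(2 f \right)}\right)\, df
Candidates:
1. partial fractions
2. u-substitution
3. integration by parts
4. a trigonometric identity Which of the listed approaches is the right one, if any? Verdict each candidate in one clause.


Technique: integration by parts — differentiate - 3 f^{3} + 4 f^{2} + 2 f + 1, integrate \cos{\left(2 f \right)}: each pass lowers the polynomial degree, so parts terminates.
- partial fractions: the expression is not a ratio of polynomials that decomposes further.
- u-substitution — no subexpression of the integrand serves as a whole-integral substitution inner — individual terms may offer their own, but none carries its derivative as a factor of the full integrand; a working change of variable would have to be constructed from outside the expression.
- integration by parts — a fit — the right tool for this form.
- a trigonometric identity: no even trigonometric power and no product of distinct frequencies to rewrite.


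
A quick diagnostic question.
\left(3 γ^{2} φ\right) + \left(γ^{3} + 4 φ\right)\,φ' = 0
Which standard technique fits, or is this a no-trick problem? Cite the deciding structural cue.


Diagnosis: the exact-equation method — the mixed-partials test passes for 3 γ^{2} φ and γ^{3} + 4 φ, so a potential function exists as presented.


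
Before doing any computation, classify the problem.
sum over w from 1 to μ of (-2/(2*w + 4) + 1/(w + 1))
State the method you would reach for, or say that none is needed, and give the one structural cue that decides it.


Technique: telescoping — write out three consecutive terms and watch the interior cancel: the advanced copy one term subtracts reappears as the very next term's leading piece, pair after pair.


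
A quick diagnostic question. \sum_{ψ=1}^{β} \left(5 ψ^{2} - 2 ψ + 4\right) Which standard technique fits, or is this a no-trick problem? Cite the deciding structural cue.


Best approach: no special technique — nothing telescopes and nothing is geometric; polynomial terms in ψ sum term by term.
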